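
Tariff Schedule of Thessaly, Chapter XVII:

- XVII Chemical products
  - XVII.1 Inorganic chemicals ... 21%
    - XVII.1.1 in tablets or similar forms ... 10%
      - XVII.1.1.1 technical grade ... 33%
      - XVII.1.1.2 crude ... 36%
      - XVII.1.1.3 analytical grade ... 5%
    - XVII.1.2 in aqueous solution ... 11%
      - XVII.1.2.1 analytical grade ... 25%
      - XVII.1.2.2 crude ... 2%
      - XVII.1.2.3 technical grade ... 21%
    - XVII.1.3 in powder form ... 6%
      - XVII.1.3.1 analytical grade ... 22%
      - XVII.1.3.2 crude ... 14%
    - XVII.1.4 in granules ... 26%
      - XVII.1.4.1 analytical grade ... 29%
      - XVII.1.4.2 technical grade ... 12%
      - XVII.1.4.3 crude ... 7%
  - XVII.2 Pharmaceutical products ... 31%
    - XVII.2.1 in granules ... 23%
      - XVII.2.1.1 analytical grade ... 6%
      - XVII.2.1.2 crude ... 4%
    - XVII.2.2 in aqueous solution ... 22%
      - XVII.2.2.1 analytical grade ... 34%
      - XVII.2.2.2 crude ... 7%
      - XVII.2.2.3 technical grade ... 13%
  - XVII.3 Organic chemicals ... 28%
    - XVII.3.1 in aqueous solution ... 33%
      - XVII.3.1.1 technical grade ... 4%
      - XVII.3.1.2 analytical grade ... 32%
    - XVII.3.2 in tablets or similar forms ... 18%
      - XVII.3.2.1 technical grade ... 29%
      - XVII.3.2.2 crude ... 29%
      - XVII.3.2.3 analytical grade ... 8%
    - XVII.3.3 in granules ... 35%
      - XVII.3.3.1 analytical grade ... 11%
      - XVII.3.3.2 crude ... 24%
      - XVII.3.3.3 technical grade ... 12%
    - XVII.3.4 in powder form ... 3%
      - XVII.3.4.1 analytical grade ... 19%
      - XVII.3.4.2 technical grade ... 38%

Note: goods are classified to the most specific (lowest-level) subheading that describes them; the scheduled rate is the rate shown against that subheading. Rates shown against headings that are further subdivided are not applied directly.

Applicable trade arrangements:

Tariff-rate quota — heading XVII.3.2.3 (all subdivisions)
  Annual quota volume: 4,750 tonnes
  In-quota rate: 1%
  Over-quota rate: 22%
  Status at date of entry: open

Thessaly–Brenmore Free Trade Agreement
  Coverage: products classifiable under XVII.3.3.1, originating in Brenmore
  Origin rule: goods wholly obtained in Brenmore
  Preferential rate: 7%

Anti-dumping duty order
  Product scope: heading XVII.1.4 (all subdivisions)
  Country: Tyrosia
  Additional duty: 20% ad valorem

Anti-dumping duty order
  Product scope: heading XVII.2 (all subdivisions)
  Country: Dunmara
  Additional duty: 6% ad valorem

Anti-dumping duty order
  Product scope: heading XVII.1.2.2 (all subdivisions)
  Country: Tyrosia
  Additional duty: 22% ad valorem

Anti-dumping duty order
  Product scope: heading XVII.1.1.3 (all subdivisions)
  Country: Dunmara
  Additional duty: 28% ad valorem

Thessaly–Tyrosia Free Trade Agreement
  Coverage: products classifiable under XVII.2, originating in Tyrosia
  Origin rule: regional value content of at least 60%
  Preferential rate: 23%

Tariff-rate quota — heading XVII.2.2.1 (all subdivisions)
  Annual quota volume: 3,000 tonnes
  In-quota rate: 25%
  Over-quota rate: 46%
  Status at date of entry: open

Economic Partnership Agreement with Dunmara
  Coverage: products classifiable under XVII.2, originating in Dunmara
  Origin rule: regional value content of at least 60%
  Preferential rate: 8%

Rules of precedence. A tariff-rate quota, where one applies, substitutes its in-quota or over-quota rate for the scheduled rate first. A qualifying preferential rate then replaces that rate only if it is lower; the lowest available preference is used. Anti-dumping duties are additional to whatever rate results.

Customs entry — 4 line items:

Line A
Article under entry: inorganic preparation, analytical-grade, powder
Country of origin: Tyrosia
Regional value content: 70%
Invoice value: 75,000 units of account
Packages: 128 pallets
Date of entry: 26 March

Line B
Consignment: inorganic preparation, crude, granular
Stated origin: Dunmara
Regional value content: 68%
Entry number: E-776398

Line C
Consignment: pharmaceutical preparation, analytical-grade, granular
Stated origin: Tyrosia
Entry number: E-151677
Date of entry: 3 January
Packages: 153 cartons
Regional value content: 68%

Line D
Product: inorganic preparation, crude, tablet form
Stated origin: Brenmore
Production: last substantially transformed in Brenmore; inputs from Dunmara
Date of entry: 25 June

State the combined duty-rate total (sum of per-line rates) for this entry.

Line A: inorganic → XVII.1; powder → XVII.1.3; analytical-grade → XVII.1.3.1. Scheduled 22%. Tyrosia agreement on XVII.2: XVII.1.3.1 not covered. → 22%.
Line B: inorganic → XVII.1; granular → XVII.1.4; crude → XVII.1.4.3. Scheduled 7%. Dunmara agreement on XVII.2: XVII.1.4.3 not covered. → 7%.
Line C: pharmaceutical → XVII.2; granular → XVII.2.1; analytical-grade → XVII.2.1.1. Scheduled 6%. Tyrosia agreement on XVII.2: RVC ≥ 60% → 23% available; preference 23% not lower than 6% → no reduction. → 6%.
Line D: inorganic → XVII.1; tablet form → XVII.1.1; crude → XVII.1.1.2. Scheduled 36%. Brenmore agreement on XVII.3.3.1: XVII.1.1.2 not covered. → 36%.
Sum: 22% + 7% + 6% + 36% = 71%.

71%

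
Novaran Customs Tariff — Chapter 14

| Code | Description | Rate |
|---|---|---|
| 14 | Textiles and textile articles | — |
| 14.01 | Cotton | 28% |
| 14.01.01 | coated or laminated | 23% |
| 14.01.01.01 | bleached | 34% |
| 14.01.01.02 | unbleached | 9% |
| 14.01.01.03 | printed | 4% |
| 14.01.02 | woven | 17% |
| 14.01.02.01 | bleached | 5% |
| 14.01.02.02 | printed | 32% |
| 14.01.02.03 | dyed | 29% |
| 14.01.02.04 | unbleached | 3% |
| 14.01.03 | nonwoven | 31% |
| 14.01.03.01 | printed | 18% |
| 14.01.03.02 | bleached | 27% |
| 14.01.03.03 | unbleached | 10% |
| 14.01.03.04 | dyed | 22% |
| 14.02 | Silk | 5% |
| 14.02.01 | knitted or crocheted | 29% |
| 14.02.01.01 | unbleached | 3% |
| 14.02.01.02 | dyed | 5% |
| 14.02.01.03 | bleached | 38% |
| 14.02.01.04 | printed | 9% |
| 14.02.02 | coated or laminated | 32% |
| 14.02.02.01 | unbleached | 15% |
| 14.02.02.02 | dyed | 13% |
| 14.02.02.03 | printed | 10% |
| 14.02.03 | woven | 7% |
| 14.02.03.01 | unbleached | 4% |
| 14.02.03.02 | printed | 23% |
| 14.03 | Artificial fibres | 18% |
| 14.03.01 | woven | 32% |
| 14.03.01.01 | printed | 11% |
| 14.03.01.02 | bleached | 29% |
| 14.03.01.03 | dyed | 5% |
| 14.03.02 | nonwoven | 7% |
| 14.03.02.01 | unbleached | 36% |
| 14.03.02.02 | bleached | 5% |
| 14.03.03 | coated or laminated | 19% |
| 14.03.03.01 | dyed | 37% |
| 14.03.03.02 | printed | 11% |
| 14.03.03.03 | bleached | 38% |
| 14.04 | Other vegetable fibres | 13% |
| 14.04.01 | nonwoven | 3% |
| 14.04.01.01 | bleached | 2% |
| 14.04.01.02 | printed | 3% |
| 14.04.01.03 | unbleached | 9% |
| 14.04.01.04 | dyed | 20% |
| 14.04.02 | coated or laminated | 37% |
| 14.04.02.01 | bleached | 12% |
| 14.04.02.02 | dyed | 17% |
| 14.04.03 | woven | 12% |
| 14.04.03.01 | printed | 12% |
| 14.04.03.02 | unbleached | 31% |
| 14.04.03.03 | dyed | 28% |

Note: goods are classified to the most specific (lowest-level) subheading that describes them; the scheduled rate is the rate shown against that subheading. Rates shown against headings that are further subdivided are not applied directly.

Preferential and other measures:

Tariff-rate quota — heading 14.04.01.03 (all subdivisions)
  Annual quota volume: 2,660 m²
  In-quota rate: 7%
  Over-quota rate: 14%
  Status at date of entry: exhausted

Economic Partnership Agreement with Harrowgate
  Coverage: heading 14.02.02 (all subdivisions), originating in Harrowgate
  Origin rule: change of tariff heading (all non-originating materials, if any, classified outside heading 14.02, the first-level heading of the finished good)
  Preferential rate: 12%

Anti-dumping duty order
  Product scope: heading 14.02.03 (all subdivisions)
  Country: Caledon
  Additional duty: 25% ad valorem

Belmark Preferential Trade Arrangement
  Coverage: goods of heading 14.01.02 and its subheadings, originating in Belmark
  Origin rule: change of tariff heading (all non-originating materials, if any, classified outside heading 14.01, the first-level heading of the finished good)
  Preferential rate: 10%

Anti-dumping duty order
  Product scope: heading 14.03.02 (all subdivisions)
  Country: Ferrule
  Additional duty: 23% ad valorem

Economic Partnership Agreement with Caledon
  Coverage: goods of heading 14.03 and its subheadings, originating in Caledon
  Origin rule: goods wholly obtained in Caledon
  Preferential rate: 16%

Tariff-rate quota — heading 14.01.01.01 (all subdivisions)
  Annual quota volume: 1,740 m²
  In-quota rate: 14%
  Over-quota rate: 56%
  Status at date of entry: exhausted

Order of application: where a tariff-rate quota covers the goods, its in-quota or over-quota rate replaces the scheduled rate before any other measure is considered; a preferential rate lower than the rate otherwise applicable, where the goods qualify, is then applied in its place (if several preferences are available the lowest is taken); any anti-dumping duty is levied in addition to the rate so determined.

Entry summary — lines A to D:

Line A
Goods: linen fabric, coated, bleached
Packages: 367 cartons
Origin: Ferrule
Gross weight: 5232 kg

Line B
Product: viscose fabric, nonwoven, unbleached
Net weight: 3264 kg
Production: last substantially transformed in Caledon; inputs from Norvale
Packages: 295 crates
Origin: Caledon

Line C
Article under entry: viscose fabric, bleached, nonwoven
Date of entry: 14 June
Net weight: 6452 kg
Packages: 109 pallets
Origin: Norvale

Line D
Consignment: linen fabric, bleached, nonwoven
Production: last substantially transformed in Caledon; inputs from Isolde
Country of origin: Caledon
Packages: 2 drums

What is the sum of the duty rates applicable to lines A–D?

Line A: linen → 14.04; coated → 14.04.02; bleached → 14.04.02.01. Scheduled 12%. No special measure applies. → 12%.
Line B: viscose → 14.03; nonwoven → 14.03.02; unbleached → 14.03.02.01. Scheduled 36%. Caledon agreement on 14.03: not wholly obtained. → 36%.
Line C: viscose → 14.03; nonwoven → 14.03.02; bleached → 14.03.02.02. Scheduled 5%. No special measure applies. → 5%.
Line D: linen → 14.04; nonwoven → 14.04.01; bleached → 14.04.01.01. Scheduled 2%. Caledon agreement on 14.03: 14.04.01.01 not covered. → 2%.
Sum: 12% + 36% + 5% + 2% = 55%.

55%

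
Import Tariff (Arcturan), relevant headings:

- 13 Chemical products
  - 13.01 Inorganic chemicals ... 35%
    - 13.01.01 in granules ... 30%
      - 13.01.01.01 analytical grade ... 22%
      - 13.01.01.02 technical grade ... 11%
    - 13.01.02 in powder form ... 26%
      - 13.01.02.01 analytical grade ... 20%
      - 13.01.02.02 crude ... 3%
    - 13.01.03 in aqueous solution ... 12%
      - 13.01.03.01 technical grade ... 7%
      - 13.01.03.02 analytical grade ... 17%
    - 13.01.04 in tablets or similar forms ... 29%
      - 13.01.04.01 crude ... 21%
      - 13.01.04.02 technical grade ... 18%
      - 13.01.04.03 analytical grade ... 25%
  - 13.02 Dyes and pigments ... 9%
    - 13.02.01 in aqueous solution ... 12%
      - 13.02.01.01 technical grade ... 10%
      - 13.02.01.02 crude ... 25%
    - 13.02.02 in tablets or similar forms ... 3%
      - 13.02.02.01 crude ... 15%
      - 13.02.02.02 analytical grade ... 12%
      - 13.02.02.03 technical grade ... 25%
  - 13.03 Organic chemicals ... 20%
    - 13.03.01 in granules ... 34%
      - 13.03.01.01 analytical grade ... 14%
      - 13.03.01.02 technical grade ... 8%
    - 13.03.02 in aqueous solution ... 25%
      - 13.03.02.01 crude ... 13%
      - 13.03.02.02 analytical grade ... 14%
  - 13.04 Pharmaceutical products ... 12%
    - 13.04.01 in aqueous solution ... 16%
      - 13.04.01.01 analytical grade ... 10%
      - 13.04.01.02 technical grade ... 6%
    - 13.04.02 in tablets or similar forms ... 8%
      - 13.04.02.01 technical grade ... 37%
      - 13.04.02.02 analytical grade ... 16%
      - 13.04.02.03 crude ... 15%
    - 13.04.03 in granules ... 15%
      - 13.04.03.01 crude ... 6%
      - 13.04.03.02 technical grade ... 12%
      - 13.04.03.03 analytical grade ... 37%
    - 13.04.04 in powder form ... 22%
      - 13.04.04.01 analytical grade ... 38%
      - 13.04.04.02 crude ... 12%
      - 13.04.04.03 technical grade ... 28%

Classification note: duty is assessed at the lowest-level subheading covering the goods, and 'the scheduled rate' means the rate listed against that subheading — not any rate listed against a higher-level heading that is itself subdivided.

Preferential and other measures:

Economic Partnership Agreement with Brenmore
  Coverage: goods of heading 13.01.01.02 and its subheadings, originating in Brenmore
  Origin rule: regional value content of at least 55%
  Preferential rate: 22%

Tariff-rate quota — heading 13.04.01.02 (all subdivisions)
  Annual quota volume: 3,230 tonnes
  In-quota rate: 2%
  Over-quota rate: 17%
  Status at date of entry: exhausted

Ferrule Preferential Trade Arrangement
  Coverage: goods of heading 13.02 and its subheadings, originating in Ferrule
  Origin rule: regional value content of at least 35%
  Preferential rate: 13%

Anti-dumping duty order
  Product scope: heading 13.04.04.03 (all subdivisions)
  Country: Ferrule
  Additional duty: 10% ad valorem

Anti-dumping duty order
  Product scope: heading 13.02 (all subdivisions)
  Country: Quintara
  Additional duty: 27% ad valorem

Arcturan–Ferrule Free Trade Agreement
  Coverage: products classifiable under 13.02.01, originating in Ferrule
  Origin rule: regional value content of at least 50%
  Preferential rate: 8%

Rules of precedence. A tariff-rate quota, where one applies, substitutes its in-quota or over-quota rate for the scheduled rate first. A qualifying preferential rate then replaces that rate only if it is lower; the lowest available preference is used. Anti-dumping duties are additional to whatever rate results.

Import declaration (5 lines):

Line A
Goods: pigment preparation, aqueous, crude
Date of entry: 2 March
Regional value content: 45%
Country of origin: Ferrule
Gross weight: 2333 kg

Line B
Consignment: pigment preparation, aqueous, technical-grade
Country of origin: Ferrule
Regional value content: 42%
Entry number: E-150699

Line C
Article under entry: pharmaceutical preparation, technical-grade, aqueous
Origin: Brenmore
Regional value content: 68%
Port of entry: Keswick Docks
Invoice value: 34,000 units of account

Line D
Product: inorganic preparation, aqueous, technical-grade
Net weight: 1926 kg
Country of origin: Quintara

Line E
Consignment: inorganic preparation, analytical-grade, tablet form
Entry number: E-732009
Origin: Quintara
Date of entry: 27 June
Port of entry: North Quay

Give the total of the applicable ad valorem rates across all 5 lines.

Line A: pigment → 13.02; aqueous → 13.02.01; crude → 13.02.01.02. Scheduled 25%. Ferrule agreement on 13.02: RVC ≥ 35% → 13% available; Ferrule agreement on 13.02.01: RVC < 50%; preferential 13%. → 13%.
Line B: pigment → 13.02; aqueous → 13.02.01; technical-grade → 13.02.01.01. Scheduled 10%. Ferrule agreement on 13.02: RVC ≥ 35% → 13% available; Ferrule agreement on 13.02.01: RVC < 50%; preference 13% not lower than 10% → no reduction. → 10%.
Line C: pharmaceutical → 13.04; aqueous → 13.04.01; technical-grade → 13.04.01.02. Scheduled 6%. quota on 13.04.01.02 exhausted → over-quota 17%; Brenmore agreement on 13.01.01.02: 13.04.01.02 not covered. → 17%.
Line D: inorganic → 13.01; aqueous → 13.01.03; technical-grade → 13.01.03.01. Scheduled 7%. No special measure applies. → 7%.
Line E: inorganic → 13.01; tablet form → 13.01.04; analytical-grade → 13.01.04.03. Scheduled 25%. No special measure applies. → 25%.
Sum: 13% + 10% + 17% + 7% + 25% = 72%.

72%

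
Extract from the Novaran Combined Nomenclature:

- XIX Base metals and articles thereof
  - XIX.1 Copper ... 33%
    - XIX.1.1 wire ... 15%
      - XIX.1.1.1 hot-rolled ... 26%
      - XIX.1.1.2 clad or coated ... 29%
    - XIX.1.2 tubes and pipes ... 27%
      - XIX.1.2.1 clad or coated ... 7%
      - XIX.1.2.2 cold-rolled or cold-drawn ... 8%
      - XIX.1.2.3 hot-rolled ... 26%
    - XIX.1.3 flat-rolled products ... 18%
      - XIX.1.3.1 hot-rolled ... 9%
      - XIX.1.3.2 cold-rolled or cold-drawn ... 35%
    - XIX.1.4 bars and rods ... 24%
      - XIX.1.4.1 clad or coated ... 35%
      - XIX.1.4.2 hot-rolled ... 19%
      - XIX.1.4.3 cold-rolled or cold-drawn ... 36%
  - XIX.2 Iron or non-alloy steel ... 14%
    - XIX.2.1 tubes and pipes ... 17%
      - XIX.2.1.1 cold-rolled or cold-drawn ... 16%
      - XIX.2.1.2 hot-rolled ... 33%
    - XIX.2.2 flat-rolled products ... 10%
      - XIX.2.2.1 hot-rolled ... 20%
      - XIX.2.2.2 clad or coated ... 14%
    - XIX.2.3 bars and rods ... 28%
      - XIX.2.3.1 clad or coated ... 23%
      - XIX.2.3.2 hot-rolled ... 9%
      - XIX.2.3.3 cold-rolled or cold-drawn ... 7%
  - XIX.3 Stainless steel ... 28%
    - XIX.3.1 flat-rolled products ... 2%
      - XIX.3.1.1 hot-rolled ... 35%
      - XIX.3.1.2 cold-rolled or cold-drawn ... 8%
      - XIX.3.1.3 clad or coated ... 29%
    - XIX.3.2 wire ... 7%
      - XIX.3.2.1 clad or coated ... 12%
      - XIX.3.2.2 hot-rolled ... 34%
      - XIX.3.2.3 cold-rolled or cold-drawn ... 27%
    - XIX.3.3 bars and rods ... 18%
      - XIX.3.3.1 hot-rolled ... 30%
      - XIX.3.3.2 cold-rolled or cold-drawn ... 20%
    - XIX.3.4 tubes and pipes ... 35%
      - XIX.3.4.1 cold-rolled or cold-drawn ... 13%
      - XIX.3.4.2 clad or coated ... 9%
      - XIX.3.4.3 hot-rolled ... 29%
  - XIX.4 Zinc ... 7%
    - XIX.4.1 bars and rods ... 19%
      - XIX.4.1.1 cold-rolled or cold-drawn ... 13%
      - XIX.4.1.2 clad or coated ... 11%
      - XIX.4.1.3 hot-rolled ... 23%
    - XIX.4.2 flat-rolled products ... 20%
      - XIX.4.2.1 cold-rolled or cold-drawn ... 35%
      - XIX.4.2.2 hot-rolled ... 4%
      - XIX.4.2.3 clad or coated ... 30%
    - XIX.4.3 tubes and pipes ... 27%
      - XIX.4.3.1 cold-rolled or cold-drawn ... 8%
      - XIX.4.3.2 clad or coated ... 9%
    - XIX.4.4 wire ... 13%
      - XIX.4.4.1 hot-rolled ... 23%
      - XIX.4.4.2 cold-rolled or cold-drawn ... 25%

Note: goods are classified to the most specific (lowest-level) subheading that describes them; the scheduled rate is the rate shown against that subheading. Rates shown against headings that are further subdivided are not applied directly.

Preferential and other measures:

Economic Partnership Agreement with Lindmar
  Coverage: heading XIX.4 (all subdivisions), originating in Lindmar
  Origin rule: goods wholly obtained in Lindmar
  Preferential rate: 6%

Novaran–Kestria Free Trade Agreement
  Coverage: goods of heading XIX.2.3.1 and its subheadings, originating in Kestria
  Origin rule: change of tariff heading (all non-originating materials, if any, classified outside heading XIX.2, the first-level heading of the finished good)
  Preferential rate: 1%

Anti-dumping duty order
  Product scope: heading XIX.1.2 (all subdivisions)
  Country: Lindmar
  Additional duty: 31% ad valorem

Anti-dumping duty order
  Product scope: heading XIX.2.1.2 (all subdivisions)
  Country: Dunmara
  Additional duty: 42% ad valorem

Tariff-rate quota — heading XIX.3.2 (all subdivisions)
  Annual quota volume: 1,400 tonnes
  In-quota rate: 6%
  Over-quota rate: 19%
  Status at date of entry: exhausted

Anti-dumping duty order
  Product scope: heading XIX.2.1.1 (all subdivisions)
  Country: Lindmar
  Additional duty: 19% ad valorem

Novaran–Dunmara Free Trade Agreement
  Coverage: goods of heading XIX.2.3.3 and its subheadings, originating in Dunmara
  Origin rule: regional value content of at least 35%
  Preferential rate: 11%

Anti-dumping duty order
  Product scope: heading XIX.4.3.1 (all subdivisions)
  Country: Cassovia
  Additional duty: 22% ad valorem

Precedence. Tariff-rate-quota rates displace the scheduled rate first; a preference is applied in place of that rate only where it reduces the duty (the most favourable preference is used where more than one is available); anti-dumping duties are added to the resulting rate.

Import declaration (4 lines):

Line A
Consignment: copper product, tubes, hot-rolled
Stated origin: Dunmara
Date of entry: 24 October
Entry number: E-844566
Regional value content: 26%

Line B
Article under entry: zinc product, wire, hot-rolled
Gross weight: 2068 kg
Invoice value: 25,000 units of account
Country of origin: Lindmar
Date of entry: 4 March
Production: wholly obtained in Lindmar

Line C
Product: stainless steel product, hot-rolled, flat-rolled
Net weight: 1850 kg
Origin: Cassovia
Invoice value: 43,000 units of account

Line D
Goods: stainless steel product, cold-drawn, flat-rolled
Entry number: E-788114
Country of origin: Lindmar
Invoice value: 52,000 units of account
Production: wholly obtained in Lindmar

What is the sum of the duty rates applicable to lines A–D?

Line A: copper → XIX.1; tubes → XIX.1.2; hot-rolled → XIX.1.2.3. Scheduled 26%. Dunmara agreement on XIX.2.3.3: XIX.1.2.3 not covered. → 26%.
Line B: zinc → XIX.4; wire → XIX.4.4; hot-rolled → XIX.4.4.1. Scheduled 23%. Lindmar agreement on XIX.4: wholly obtained → 6% available; preferential 6%. → 6%.
Line C: stainless steel → XIX.3; flat-rolled → XIX.3.1; hot-rolled → XIX.3.1.1. Scheduled 35%. No special measure applies. → 35%.
Line D: stainless steel → XIX.3; flat-rolled → XIX.3.1; cold-drawn → XIX.3.1.2. Scheduled 8%. Lindmar agreement on XIX.4: XIX.3.1.2 not covered. → 8%.
Sum: 26% + 6% + 35% + 8% = 75%.

75%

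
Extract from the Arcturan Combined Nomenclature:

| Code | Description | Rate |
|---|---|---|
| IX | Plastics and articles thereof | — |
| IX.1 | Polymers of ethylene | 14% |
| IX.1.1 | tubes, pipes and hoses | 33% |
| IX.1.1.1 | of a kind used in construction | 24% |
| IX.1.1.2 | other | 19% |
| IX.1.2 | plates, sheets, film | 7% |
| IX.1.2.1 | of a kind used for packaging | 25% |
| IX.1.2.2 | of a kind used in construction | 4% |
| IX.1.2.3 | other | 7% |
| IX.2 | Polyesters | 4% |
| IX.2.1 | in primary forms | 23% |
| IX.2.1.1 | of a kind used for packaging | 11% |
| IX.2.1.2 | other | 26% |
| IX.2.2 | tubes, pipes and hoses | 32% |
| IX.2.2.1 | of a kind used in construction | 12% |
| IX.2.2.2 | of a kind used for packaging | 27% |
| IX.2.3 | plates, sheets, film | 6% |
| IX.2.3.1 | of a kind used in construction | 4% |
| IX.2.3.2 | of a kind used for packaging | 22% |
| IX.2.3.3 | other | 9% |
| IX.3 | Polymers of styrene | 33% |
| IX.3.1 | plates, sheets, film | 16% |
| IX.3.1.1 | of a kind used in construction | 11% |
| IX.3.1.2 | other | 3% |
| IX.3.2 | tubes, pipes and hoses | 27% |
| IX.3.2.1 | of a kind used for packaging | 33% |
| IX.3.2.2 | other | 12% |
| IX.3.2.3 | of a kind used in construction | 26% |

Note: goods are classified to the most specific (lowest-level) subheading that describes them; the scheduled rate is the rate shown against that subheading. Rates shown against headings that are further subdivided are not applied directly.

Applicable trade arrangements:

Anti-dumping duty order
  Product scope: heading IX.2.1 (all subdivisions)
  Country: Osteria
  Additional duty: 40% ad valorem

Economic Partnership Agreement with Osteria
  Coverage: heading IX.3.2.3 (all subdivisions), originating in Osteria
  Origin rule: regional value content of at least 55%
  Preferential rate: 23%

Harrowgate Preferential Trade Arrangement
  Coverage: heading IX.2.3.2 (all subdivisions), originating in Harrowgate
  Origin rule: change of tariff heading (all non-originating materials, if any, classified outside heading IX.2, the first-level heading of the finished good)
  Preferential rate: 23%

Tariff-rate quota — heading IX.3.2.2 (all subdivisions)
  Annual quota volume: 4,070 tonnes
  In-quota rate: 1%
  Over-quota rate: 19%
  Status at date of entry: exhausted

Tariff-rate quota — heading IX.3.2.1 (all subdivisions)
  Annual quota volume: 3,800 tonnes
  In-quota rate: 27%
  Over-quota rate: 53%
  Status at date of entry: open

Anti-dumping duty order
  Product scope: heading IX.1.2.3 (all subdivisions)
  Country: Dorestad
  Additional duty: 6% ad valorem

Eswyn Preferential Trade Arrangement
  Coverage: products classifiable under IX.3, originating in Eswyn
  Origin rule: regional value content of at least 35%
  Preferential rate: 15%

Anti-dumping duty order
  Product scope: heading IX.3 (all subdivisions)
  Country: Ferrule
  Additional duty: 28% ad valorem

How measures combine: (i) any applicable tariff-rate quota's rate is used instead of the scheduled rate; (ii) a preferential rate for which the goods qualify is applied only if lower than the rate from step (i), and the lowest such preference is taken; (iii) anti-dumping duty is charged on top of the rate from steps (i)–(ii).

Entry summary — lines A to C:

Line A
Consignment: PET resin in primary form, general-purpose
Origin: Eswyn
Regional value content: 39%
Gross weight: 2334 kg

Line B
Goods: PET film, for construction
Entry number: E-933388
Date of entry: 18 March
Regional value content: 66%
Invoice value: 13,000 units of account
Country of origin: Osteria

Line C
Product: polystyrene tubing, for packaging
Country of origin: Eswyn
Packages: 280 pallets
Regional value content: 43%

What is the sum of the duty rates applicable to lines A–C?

45%

Line A: PET → IX.2; resin in primary form → IX.2.1; general-purpose → IX.2.1.2. Scheduled 26%. Eswyn agreement on IX.3: IX.2.1.2 not covered. → 26%.
Line B: PET → IX.2; film → IX.2.3; for construction → IX.2.3.1. Scheduled 4%. Osteria agreement on IX.3.2.3: IX.2.3.1 not covered. → 4%.
Line C: polystyrene → IX.3; tubing → IX.3.2; for packaging → IX.3.2.1. Scheduled 33%. quota on IX.3.2.1 open → in-quota 27%; Eswyn agreement on IX.3: RVC ≥ 35% → 15% available; preferential 15%. → 15%.
Sum: 26% + 4% + 15% = 45%.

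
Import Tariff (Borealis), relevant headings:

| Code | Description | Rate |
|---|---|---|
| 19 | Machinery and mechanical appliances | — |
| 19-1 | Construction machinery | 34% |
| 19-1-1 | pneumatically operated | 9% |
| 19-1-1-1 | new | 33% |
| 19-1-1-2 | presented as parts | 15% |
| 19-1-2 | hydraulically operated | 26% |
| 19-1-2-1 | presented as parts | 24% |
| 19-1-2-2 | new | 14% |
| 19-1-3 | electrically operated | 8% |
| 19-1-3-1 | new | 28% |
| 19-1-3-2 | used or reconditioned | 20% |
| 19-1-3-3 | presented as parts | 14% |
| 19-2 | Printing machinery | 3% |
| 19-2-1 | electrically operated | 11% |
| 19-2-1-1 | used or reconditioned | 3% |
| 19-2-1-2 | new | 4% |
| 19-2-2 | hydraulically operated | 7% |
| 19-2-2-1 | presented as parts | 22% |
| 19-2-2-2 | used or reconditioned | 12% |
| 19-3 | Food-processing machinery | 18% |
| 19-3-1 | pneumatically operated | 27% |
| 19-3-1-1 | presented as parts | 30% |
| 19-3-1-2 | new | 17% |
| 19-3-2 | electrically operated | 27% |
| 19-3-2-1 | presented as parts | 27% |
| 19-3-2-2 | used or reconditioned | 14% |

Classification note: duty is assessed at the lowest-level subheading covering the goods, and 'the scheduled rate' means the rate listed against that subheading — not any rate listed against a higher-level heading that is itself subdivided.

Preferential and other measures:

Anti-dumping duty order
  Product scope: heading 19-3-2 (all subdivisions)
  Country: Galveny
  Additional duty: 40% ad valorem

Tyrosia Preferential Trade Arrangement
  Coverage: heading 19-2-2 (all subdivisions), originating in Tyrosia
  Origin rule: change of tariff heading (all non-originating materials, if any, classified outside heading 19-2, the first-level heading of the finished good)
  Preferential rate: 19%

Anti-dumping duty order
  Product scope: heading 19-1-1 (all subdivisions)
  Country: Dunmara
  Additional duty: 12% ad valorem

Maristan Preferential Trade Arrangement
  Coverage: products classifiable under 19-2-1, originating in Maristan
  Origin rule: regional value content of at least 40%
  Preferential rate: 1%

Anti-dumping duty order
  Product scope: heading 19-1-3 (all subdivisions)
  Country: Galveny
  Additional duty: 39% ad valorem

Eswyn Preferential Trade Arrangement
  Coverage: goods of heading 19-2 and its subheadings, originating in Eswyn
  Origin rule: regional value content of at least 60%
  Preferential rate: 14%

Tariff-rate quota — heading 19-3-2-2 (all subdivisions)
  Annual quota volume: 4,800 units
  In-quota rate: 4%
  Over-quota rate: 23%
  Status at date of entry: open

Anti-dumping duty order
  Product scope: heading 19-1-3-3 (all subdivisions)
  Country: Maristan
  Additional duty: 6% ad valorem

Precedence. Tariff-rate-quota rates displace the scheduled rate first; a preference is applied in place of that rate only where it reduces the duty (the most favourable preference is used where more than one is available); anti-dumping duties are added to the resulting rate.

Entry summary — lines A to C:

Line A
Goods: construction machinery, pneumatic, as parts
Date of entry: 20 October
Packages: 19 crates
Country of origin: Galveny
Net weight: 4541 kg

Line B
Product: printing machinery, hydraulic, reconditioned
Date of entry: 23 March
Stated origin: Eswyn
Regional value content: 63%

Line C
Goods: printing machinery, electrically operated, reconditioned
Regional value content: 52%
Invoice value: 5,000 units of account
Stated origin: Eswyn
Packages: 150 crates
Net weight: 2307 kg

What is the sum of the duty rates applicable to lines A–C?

30%

Line A: construction → 19-1; pneumatic → 19-1-1; as parts → 19-1-1-2. Scheduled 15%. No special measure applies. → 15%.
Line B: printing → 19-2; hydraulic → 19-2-2; reconditioned → 19-2-2-2. Scheduled 12%. Eswyn agreement on 19-2: RVC ≥ 60% → 14% available; preference 14% not lower than 12% → no reduction. → 12%.
Line C: printing → 19-2; electrically operated → 19-2-1; reconditioned → 19-2-1-1. Scheduled 3%. Eswyn agreement on 19-2: RVC < 60%. → 3%.
Sum: 15% + 12% + 3% = 30%.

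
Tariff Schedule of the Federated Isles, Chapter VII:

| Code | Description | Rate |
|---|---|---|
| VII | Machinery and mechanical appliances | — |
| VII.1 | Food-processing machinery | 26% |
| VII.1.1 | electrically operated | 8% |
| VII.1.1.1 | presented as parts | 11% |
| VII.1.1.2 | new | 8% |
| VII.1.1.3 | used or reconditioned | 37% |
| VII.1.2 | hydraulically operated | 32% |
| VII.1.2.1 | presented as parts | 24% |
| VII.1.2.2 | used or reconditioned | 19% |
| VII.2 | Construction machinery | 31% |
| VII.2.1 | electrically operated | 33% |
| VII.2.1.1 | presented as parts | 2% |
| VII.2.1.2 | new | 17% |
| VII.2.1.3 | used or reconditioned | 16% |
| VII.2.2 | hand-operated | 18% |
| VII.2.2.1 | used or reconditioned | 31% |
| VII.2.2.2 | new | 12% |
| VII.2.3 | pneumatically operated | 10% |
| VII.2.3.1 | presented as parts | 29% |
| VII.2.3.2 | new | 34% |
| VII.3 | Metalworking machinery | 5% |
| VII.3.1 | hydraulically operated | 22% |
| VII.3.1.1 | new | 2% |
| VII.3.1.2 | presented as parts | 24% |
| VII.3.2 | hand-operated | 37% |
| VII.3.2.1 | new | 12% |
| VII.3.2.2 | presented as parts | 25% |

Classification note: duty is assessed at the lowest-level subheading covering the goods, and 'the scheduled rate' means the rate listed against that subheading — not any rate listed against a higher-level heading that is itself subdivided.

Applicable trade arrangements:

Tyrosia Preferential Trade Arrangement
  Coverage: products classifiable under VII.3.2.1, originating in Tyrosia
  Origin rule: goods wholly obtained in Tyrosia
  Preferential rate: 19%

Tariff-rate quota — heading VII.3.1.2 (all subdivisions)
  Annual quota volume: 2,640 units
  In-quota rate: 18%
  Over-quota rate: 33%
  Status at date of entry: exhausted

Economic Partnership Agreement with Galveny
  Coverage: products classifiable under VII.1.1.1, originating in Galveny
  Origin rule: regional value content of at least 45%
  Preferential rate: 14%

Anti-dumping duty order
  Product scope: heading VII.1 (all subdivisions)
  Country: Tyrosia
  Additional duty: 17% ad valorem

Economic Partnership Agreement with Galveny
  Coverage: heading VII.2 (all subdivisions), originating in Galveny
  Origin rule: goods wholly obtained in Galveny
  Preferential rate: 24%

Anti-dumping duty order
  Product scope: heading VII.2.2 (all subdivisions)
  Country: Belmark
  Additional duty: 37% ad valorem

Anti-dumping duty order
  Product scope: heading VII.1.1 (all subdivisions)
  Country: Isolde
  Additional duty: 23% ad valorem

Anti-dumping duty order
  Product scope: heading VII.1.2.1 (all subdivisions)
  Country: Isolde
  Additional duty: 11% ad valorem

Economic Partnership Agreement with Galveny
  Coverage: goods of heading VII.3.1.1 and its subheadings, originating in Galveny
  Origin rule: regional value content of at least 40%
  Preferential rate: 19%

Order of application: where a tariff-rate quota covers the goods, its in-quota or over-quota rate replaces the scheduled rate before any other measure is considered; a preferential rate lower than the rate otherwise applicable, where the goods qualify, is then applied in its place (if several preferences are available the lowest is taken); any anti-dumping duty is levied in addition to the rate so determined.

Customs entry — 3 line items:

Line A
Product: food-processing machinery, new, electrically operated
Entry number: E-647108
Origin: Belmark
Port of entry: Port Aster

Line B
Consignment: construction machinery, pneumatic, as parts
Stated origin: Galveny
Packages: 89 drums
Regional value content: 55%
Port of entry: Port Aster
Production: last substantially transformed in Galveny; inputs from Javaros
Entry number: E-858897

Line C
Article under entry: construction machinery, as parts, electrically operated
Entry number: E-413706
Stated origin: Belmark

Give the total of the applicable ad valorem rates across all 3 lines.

39%

Line A: food-processing → VII.1; electrically operated → VII.1.1; new → VII.1.1.2. Scheduled 8%. No special measure applies. → 8%.
Line B: construction → VII.2; pneumatic → VII.2.3; as parts → VII.2.3.1. Scheduled 29%. Galveny agreement on VII.1.1.1: VII.2.3.1 not covered; Galveny agreement on VII.2: not wholly obtained; Galveny agreement on VII.3.1.1: VII.2.3.1 not covered. → 29%.
Line C: construction → VII.2; electrically operated → VII.2.1; as parts → VII.2.1.1. Scheduled 2%. No special measure applies. → 2%.
Sum: 8% + 29% + 2% = 39%.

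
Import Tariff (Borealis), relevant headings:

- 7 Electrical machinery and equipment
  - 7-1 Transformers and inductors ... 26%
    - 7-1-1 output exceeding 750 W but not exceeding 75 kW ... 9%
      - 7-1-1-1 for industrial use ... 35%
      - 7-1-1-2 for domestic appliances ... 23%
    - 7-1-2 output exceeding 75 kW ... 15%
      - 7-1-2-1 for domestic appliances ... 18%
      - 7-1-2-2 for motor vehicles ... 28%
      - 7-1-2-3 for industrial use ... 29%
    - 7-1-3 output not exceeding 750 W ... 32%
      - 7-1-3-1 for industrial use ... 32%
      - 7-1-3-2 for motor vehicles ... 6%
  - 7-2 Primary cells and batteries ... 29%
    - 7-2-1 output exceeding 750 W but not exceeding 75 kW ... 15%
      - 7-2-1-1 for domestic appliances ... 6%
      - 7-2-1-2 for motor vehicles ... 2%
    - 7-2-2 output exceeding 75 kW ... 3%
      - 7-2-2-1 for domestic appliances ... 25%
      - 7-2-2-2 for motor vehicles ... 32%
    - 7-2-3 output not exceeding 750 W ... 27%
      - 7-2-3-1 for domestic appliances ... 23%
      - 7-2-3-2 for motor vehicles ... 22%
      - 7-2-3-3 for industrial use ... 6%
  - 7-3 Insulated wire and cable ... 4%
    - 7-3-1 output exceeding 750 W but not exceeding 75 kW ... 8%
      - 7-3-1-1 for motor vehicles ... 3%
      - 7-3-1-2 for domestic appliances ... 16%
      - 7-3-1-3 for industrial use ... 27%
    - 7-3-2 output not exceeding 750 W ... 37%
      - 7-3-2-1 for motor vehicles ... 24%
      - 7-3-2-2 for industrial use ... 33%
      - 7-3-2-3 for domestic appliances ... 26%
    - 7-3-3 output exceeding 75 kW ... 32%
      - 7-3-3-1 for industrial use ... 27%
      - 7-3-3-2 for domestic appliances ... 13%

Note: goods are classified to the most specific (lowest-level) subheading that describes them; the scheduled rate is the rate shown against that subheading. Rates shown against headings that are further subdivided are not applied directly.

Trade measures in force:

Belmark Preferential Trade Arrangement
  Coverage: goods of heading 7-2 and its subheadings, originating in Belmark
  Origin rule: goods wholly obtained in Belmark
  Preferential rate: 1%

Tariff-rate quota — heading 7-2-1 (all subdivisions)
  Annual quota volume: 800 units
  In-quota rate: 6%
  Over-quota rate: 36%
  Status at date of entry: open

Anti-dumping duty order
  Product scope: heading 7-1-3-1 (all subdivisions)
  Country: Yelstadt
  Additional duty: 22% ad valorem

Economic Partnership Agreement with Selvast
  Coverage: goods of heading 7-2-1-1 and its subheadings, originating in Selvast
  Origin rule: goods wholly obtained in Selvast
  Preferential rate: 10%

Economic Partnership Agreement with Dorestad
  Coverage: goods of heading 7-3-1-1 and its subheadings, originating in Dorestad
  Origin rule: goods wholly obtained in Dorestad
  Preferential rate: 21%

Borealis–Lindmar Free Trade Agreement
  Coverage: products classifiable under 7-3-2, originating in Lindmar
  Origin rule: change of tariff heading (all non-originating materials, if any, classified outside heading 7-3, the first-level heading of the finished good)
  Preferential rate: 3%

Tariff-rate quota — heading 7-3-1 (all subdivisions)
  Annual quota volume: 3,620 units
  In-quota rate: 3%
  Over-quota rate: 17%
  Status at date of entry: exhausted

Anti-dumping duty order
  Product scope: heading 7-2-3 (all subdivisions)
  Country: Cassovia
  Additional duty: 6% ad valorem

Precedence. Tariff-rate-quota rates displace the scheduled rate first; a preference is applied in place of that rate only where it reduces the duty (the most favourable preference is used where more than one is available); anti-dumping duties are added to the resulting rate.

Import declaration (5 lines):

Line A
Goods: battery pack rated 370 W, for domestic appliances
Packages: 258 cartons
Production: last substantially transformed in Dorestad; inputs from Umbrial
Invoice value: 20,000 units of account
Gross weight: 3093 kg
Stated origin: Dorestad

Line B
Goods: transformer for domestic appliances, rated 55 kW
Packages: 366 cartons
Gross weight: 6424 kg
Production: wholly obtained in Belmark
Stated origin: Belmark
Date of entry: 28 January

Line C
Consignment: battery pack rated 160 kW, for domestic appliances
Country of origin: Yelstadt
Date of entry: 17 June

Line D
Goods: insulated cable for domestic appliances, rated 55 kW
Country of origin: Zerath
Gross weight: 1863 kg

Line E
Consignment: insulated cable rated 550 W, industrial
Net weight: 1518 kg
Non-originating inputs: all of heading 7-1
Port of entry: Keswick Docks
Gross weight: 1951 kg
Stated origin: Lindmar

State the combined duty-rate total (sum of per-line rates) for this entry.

Line A: battery pack → 7-2; rated 370 W → 7-2-3; for domestic appliances → 7-2-3-1. Scheduled 23%. Dorestad agreement on 7-3-1-1: 7-2-3-1 not covered. → 23%.
Line B: transformer → 7-1; rated 55 kW → 7-1-1; for domestic appliances → 7-1-1-2. Scheduled 23%. Belmark agreement on 7-2: 7-1-1-2 not covered. → 23%.
Line C: battery pack → 7-2; rated 160 kW → 7-2-2; for domestic appliances → 7-2-2-1. Scheduled 25%. No special measure applies. → 25%.
Line D: insulated cable → 7-3; rated 55 kW → 7-3-1; for domestic appliances → 7-3-1-2. Scheduled 16%. quota on 7-3-1 exhausted → over-quota 17%. → 17%.
Line E: insulated cable → 7-3; rated 550 W → 7-3-2; industrial → 7-3-2-2. Scheduled 33%. Lindmar agreement on 7-3-2: CTH met → 3% available; preferential 3%. → 3%.
Sum: 23% + 23% + 25% + 17% + 3% = 91%.

91%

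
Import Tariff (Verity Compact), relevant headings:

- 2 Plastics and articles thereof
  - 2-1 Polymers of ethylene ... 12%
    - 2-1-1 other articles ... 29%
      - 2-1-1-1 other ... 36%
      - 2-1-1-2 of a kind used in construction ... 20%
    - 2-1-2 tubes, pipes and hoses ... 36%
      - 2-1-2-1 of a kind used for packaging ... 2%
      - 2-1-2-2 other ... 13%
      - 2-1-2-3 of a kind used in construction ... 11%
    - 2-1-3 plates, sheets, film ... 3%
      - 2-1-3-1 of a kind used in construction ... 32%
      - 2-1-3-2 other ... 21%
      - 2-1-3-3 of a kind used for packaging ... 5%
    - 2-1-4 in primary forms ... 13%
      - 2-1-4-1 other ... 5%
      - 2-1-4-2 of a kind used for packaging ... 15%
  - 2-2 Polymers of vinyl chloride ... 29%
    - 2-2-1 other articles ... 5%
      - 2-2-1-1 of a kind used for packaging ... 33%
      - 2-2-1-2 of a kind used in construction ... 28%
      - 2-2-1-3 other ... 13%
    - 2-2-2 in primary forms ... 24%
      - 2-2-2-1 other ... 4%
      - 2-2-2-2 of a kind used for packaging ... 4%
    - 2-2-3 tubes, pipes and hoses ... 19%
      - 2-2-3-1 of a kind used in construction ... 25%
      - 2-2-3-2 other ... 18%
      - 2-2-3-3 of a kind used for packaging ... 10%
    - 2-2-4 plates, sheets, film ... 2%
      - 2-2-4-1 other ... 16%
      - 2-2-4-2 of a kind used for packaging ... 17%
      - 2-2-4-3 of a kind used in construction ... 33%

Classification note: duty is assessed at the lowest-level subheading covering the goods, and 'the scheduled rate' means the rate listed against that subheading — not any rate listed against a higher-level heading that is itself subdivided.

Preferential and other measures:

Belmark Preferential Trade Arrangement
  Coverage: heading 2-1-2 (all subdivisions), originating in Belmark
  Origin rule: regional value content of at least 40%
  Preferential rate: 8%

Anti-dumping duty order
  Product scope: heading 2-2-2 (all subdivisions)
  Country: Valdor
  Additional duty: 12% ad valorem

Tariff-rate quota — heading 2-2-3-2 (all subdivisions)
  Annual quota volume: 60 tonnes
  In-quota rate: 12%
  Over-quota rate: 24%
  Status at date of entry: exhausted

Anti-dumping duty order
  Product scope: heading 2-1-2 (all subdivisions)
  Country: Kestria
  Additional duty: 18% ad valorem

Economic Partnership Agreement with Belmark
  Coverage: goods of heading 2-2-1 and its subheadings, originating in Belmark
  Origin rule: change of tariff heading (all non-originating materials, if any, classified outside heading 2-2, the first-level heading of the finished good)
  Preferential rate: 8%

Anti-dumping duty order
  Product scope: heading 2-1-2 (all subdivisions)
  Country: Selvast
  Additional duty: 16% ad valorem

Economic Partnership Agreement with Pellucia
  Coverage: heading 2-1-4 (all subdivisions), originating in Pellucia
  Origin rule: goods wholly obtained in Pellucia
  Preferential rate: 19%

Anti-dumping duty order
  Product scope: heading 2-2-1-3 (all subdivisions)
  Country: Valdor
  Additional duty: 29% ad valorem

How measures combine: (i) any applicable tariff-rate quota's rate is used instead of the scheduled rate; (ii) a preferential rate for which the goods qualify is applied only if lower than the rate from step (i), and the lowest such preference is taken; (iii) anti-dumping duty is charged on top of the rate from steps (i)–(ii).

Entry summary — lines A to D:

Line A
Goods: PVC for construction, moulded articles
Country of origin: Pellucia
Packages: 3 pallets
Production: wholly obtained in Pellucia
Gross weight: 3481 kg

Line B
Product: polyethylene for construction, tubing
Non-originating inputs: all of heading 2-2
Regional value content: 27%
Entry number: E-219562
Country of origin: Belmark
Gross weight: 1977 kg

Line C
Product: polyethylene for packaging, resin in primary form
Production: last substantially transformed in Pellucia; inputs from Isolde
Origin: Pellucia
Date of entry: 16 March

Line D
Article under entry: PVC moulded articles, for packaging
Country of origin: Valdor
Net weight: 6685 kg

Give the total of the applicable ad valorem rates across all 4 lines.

87%

Line A: PVC → 2-2; moulded articles → 2-2-1; for construction → 2-2-1-2. Scheduled 28%. Pellucia agreement on 2-1-4: 2-2-1-2 not covered. → 28%.
Line B: polyethylene → 2-1; tubing → 2-1-2; for construction → 2-1-2-3. Scheduled 11%. Belmark agreement on 2-1-2: RVC < 40%; Belmark agreement on 2-2-1: 2-1-2-3 not covered. → 11%.
Line C: polyethylene → 2-1; resin in primary form → 2-1-4; for packaging → 2-1-4-2. Scheduled 15%. Pellucia agreement on 2-1-4: not wholly obtained. → 15%.
Line D: PVC → 2-2; moulded articles → 2-2-1; for packaging → 2-2-1-1. Scheduled 33%. No special measure applies. → 33%.
Sum: 28% + 11% + 15% + 33% = 87%.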